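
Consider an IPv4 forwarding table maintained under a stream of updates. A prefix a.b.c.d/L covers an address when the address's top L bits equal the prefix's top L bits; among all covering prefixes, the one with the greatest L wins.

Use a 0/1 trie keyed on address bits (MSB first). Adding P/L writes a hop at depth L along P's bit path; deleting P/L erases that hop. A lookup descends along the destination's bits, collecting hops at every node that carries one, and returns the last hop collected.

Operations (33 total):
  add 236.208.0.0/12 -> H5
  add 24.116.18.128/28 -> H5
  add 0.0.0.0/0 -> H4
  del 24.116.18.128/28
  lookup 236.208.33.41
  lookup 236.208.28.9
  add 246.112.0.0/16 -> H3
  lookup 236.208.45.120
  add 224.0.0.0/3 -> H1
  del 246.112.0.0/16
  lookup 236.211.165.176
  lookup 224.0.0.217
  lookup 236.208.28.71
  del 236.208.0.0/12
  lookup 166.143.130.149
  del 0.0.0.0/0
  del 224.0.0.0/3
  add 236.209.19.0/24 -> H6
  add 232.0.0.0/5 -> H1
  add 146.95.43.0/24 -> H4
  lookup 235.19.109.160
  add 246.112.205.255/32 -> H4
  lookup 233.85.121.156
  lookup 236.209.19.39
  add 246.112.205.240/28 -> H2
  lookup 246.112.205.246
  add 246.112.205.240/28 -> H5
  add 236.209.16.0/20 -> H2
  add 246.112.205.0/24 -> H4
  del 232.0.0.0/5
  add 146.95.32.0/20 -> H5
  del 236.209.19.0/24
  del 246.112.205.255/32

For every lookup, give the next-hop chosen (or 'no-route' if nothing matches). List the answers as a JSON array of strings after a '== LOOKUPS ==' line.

Trace:
  + 236.208.0.0/12 (H5) depth=12
  + 24.116.18.128/28 (H5) depth=28
  + 0.0.0.0/0 (H4) depth=0
  - 24.116.18.128/28 clear@28
  Q 236.208.33.41: descend 111011001101 ; hops seen [H4,H5] ; pick H5
  Q 236.208.28.9: descend 111011001101 ; hops seen [H4,H5] ; pick H5
  + 246.112.0.0/16 (H3) depth=16
  Q 236.208.45.120: descend 111011001101 ; hops seen [H4,H5] ; pick H5
  + 224.0.0.0/3 (H1) depth=3
  - 246.112.0.0/16 clear@16
  Q 236.211.165.176: descend 111011001101 ; hops seen [H4,H1,H5] ; pick H5
  Q 224.0.0.217: descend 1110 ; hops seen [H4,H1] ; pick H1
  Q 236.208.28.71: descend 111011001101 ; hops seen [H4,H1,H5] ; pick H5
  - 236.208.0.0/12 clear@12
  Q 166.143.130.149: descend 1 ; hops seen [H4] ; pick H4
  - 0.0.0.0/0 clear@0
  - 224.0.0.0/3 clear@3
  + 236.209.19.0/24 (H6) depth=24
  + 232.0.0.0/5 (H1) depth=5
  + 146.95.43.0/24 (H4) depth=24
  Q 235.19.109.160: descend 11101 ; hops seen [H1] ; pick H1
  + 246.112.205.255/32 (H4) depth=32
  Q 233.85.121.156: descend 11101 ; hops seen [H1] ; pick H1
  Q 236.209.19.39: descend 111011001101000100010011 ; hops seen [H1,H6] ; pick H6
  + 246.112.205.240/28 (H2) depth=28
  Q 246.112.205.246: descend 1111011001110000110011011111 ; hops seen [H2] ; pick H2
  + 246.112.205.240/28 (H5) depth=28
  + 236.209.16.0/20 (H2) depth=20
  + 246.112.205.0/24 (H4) depth=24
  - 232.0.0.0/5 clear@5
  + 146.95.32.0/20 (H5) depth=20
  - 236.209.19.0/24 clear@24
  - 246.112.205.255/32 clear@32

== LOOKUPS ==
["H5","H5","H5","H5","H1","H5","H4","H1","H1","H6","H2"]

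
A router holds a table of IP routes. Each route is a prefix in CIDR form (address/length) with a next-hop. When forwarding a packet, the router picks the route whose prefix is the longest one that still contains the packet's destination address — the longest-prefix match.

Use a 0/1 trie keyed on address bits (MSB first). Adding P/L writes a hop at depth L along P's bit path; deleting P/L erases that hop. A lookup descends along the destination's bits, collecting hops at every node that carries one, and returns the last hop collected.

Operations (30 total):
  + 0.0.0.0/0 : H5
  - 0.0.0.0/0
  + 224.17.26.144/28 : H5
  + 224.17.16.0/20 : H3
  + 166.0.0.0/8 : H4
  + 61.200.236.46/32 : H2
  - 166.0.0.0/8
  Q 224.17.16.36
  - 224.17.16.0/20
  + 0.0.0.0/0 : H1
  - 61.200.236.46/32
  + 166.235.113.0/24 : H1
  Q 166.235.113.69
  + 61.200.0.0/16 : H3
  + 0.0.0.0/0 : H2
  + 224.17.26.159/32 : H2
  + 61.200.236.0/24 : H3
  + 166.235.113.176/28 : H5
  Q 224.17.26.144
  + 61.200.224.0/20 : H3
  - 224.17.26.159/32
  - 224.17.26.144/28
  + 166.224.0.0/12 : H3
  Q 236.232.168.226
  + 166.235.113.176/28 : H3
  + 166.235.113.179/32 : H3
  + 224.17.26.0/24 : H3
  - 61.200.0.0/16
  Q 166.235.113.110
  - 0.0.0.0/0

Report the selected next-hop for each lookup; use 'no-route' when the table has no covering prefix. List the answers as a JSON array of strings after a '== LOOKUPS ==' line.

Process each operation:
  + 0.0.0.0/0 (H5) depth=0
  del 0.0.0.0/0 (clear depth 0)
  + 224.17.26.144/28 (H5) depth=28
  + 224.17.16.0/20 (H3) depth=20
  + 166.0.0.0/8 (H4) depth=8
  + 61.200.236.46/32 (H2) depth=32
  del 166.0.0.0/8 (clear depth 8)
  ? 224.17.16.36  path d0:-→d1:-→d2:-→d3:-→d4:-→d5:-→d6:-→d7:-→d8:-→d9:-→d10:-→d11:-→d12:-→d13:-→d14:-→d15:-→d16:-→d17:-→d18:-→d19:-→d20:H3  best=H3
  del 224.17.16.0/20 (clear depth 20)
  + 0.0.0.0/0 (H1) depth=0
  del 61.200.236.46/32 (clear depth 32)
  + 166.235.113.0/24 (H1) depth=24
  ? 166.235.113.69  path d0:H1→d1:-→d2:-→d3:-→d4:-→d5:-→d6:-→d7:-→d8:-→d9:-→d10:-→d11:-→d12:-→d13:-→d14:-→d15:-→d16:-→d17:-→d18:-→d19:-→d20:-→d21:-→d22:-→d23:-→d24:H1  best=H1
  + 61.200.0.0/16 (H3) depth=16
  + 0.0.0.0/0 (H2) depth=0
  + 224.17.26.159/32 (H2) depth=32
  + 61.200.236.0/24 (H3) depth=24
  + 166.235.113.176/28 (H5) depth=28
  ? 224.17.26.144  path d0:H2→d1:-→d2:-→d3:-→d4:-→d5:-→d6:-→d7:-→d8:-→d9:-→d10:-→d11:-→d12:-→d13:-→d14:-→d15:-→d16:-→d17:-→d18:-→d19:-→d20:-→d21:-→d22:-→d23:-→d24:-→d25:-→d26:-→d27:-→d28:H5  best=H5
  + 61.200.224.0/20 (H3) depth=20
  del 224.17.26.159/32 (clear depth 32)
  del 224.17.26.144/28 (clear depth 28)
  + 166.224.0.0/12 (H3) depth=12
  ? 236.232.168.226  path d0:H2→d1:-→d2:-→d3:-→d4:-  best=H2
  + 166.235.113.176/28 (H3) depth=28
  + 166.235.113.179/32 (H3) depth=32
  + 224.17.26.0/24 (H3) depth=24
  del 61.200.0.0/16 (clear depth 16)
  ? 166.235.113.110  path d0:H2→d1:-→d2:-→d3:-→d4:-→d5:-→d6:-→d7:-→d8:-→d9:-→d10:-→d11:-→d12:H3→d13:-→d14:-→d15:-→d16:-→d17:-→d18:-→d19:-→d20:-→d21:-→d22:-→d23:-→d24:H1  best=H1
  del 0.0.0.0/0 (clear depth 0)

== LOOKUPS ==
["H3","H1","H5","H2","H1"]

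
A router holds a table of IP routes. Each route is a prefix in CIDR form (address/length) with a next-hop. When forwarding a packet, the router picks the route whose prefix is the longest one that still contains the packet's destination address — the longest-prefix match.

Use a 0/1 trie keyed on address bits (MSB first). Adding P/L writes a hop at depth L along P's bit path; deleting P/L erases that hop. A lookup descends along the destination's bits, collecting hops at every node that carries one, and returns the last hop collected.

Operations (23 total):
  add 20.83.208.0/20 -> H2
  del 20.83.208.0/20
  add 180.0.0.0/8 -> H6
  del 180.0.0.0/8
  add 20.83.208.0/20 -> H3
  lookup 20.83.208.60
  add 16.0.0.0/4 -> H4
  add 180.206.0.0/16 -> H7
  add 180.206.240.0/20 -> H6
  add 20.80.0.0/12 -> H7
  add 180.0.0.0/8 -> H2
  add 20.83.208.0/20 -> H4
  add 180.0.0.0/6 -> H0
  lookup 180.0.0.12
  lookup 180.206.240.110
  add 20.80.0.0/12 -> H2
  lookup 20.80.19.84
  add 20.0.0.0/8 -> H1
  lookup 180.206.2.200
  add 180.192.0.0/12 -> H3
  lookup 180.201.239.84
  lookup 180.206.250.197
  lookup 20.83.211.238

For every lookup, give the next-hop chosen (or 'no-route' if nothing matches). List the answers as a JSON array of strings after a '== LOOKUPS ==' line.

Process each operation:
  + 20.83.208.0/20 (H2) depth=20
  del 20.83.208.0/20 (clear depth 20)
  + 180.0.0.0/8 (H6) depth=8
  del 180.0.0.0/8 (clear depth 8)
  + 20.83.208.0/20 (H3) depth=20
  ? 20.83.208.60  path d0:-→d1:-→d2:-→d3:-→d4:-→d5:-→d6:-→d7:-→d8:-→d9:-→d10:-→d11:-→d12:-→d13:-→d14:-→d15:-→d16:-→d17:-→d18:-→d19:-→d20:H3  best=H3
  + 16.0.0.0/4 (H4) depth=4
  + 180.206.0.0/16 (H7) depth=16
  + 180.206.240.0/20 (H6) depth=20
  + 20.80.0.0/12 (H7) depth=12
  + 180.0.0.0/8 (H2) depth=8
  + 20.83.208.0/20 (H4) depth=20
  + 180.0.0.0/6 (H0) depth=6
  ? 180.0.0.12  path d0:-→d1:-→d2:-→d3:-→d4:-→d5:-→d6:H0→d7:-→d8:H2  best=H2
  ? 180.206.240.110  path d0:-→d1:-→d2:-→d3:-→d4:-→d5:-→d6:H0→d7:-→d8:H2→d9:-→d10:-→d11:-→d12:-→d13:-→d14:-→d15:-→d16:H7→d17:-→d18:-→d19:-→d20:H6  best=H6
  + 20.80.0.0/12 (H2) depth=12
  ? 20.80.19.84  path d0:-→d1:-→d2:-→d3:-→d4:H4→d5:-→d6:-→d7:-→d8:-→d9:-→d10:-→d11:-→d12:H2→d13:-→d14:-  best=H2
  + 20.0.0.0/8 (H1) depth=8
  ? 180.206.2.200  path d0:-→d1:-→d2:-→d3:-→d4:-→d5:-→d6:H0→d7:-→d8:H2→d9:-→d10:-→d11:-→d12:-→d13:-→d14:-→d15:-→d16:H7  best=H7
  + 180.192.0.0/12 (H3) depth=12
  ? 180.201.239.84  path d0:-→d1:-→d2:-→d3:-→d4:-→d5:-→d6:H0→d7:-→d8:H2→d9:-→d10:-→d11:-→d12:H3→d13:-  best=H3
  ? 180.206.250.197  path d0:-→d1:-→d2:-→d3:-→d4:-→d5:-→d6:H0→d7:-→d8:H2→d9:-→d10:-→d11:-→d12:H3→d13:-→d14:-→d15:-→d16:H7→d17:-→d18:-→d19:-→d20:H6  best=H6
  ? 20.83.211.238  path d0:-→d1:-→d2:-→d3:-→d4:H4→d5:-→d6:-→d7:-→d8:H1→d9:-→d10:-→d11:-→d12:H2→d13:-→d14:-→d15:-→d16:-→d17:-→d18:-→d19:-→d20:H4  best=H4

== LOOKUPS ==
["H3","H2","H6","H2","H7","H3","H6","H4"]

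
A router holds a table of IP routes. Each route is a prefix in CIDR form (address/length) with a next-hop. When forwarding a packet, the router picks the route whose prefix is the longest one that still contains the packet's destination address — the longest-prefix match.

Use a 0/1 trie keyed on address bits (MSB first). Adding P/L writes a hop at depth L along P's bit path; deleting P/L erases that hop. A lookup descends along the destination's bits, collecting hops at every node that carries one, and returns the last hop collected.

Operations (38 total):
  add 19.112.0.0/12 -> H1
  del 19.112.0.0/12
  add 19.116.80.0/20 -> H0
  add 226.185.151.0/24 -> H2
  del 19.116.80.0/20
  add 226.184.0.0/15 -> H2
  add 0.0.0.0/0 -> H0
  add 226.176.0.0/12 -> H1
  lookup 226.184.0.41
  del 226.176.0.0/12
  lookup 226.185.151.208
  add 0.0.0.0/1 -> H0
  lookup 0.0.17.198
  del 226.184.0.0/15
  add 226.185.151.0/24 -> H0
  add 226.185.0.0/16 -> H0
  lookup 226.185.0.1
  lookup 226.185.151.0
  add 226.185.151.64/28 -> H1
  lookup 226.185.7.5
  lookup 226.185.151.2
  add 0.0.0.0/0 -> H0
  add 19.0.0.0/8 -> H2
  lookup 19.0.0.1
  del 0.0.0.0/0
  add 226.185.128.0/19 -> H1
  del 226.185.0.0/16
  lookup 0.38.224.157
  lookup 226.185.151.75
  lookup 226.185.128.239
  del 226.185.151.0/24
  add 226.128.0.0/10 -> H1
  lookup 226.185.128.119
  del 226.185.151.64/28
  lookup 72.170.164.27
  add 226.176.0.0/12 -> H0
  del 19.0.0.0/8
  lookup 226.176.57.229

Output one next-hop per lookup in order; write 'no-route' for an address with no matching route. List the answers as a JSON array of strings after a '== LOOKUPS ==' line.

Process each operation:
  add 19.112.0.0/12 -> H1 at depth 12
  - 19.112.0.0/12 clear@12
  add 19.116.80.0/20 -> H0 at depth 20
  add 226.185.151.0/24 -> H2 at depth 24
  - 19.116.80.0/20 clear@20
  add 226.184.0.0/15 -> H2 at depth 15
  add 0.0.0.0/0 -> H0 at depth 0
  add 226.176.0.0/12 -> H1 at depth 12
  ? 226.184.0.41  path d0:H0→d1:-→d2:-→d3:-→d4:-→d5:-→d6:-→d7:-→d8:-→d9:-→d10:-→d11:-→d12:H1→d13:-→d14:-→d15:H2  best=H2
  - 226.176.0.0/12 clear@12
  ? 226.185.151.208  path d0:H0→d1:-→d2:-→d3:-→d4:-→d5:-→d6:-→d7:-→d8:-→d9:-→d10:-→d11:-→d12:-→d13:-→d14:-→d15:H2→d16:-→d17:-→d18:-→d19:-→d20:-→d21:-→d22:-→d23:-→d24:H2  best=H2
  add 0.0.0.0/1 -> H0 at depth 1
  ? 0.0.17.198  path d0:H0→d1:H0→d2:-→d3:-  best=H0
  - 226.184.0.0/15 clear@15
  add 226.185.151.0/24 -> H0 at depth 24
  add 226.185.0.0/16 -> H0 at depth 16
  ? 226.185.0.1  path d0:H0→d1:-→d2:-→d3:-→d4:-→d5:-→d6:-→d7:-→d8:-→d9:-→d10:-→d11:-→d12:-→d13:-→d14:-→d15:-→d16:H0  best=H0
  ? 226.185.151.0  path d0:H0→d1:-→d2:-→d3:-→d4:-→d5:-→d6:-→d7:-→d8:-→d9:-→d10:-→d11:-→d12:-→d13:-→d14:-→d15:-→d16:H0→d17:-→d18:-→d19:-→d20:-→d21:-→d22:-→d23:-→d24:H0  best=H0
  add 226.185.151.64/28 -> H1 at depth 28
  ? 226.185.7.5  path d0:H0→d1:-→d2:-→d3:-→d4:-→d5:-→d6:-→d7:-→d8:-→d9:-→d10:-→d11:-→d12:-→d13:-→d14:-→d15:-→d16:H0  best=H0
  ? 226.185.151.2  path d0:H0→d1:-→d2:-→d3:-→d4:-→d5:-→d6:-→d7:-→d8:-→d9:-→d10:-→d11:-→d12:-→d13:-→d14:-→d15:-→d16:H0→d17:-→d18:-→d19:-→d20:-→d21:-→d22:-→d23:-→d24:H0→d25:-  best=H0
  add 0.0.0.0/0 -> H0 at depth 0
  add 19.0.0.0/8 -> H2 at depth 8
  ? 19.0.0.1  path d0:H0→d1:H0→d2:-→d3:-→d4:-→d5:-→d6:-→d7:-→d8:H2→d9:-  best=H2
  - 0.0.0.0/0 clear@0
  add 226.185.128.0/19 -> H1 at depth 19
  - 226.185.0.0/16 clear@16
  ? 0.38.224.157  path d0:-→d1:H0→d2:-→d3:-  best=H0
  ? 226.185.151.75  path d0:-→d1:-→d2:-→d3:-→d4:-→d5:-→d6:-→d7:-→d8:-→d9:-→d10:-→d11:-→d12:-→d13:-→d14:-→d15:-→d16:-→d17:-→d18:-→d19:H1→d20:-→d21:-→d22:-→d23:-→d24:H0→d25:-→d26:-→d27:-→d28:H1  best=H1
  ? 226.185.128.239  path d0:-→d1:-→d2:-→d3:-→d4:-→d5:-→d6:-→d7:-→d8:-→d9:-→d10:-→d11:-→d12:-→d13:-→d14:-→d15:-→d16:-→d17:-→d18:-→d19:H1  best=H1
  - 226.185.151.0/24 clear@24
  add 226.128.0.0/10 -> H1 at depth 10
  ? 226.185.128.119  path d0:-→d1:-→d2:-→d3:-→d4:-→d5:-→d6:-→d7:-→d8:-→d9:-→d10:H1→d11:-→d12:-→d13:-→d14:-→d15:-→d16:-→d17:-→d18:-→d19:H1  best=H1
  - 226.185.151.64/28 clear@28
  ? 72.170.164.27  path d0:-→d1:H0  best=H0
  add 226.176.0.0/12 -> H0 at depth 12
  - 19.0.0.0/8 clear@8
  ? 226.176.57.229  path d0:-→d1:-→d2:-→d3:-→d4:-→d5:-→d6:-→d7:-→d8:-→d9:-→d10:H1→d11:-→d12:H0  best=H0

== LOOKUPS ==
["H2","H2","H0","H0","H0","H0","H0","H2","H0","H1","H1","H1","H0","H0"]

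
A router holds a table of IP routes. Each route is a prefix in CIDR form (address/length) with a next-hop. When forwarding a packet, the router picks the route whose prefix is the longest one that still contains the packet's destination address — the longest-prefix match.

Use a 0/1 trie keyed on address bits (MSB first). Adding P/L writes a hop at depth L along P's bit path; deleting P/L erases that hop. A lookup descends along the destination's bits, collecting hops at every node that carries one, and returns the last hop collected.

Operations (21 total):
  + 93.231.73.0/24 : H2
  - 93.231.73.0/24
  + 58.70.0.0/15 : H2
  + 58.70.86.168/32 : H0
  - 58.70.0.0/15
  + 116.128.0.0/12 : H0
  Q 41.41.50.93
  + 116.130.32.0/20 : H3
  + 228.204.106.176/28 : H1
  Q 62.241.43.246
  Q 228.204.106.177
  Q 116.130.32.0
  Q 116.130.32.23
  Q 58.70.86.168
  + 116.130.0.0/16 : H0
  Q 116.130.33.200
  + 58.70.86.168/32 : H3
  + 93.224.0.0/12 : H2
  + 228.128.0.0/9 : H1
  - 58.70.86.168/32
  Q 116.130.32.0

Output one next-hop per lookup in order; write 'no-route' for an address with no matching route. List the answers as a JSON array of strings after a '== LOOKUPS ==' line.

Apply in order:
  add 93.231.73.0/24 -> H2 at depth 24
  - 93.231.73.0/24 clear@24
  add 58.70.0.0/15 -> H2 at depth 15
  add 58.70.86.168/32 -> H0 at depth 32
  - 58.70.0.0/15 clear@15
  add 116.128.0.0/12 -> H0 at depth 12
  lookup 41.41.50.93: bits 001 walk d0:-→d1:-→d2:-→d3:- -> no-route
  add 116.130.32.0/20 -> H3 at depth 20
  add 228.204.106.176/28 -> H1 at depth 28
  lookup 62.241.43.246: bits 00111 walk d0:-→d1:-→d2:-→d3:-→d4:-→d5:- -> no-route
  lookup 228.204.106.177: bits 1110010011001100011010101011 walk d0:-→d1:-→d2:-→d3:-→d4:-→d5:-→d6:-→d7:-→d8:-→d9:-→d10:-→d11:-→d12:-→d13:-→d14:-→d15:-→d16:-→d17:-→d18:-→d19:-→d20:-→d21:-→d22:-→d23:-→d24:-→d25:-→d26:-→d27:-→d28:H1 -> H1
  lookup 116.130.32.0: bits 01110100100000100010 walk d0:-→d1:-→d2:-→d3:-→d4:-→d5:-→d6:-→d7:-→d8:-→d9:-→d10:-→d11:-→d12:H0→d13:-→d14:-→d15:-→d16:-→d17:-→d18:-→d19:-→d20:H3 -> H3
  lookup 116.130.32.23: bits 01110100100000100010 walk d0:-→d1:-→d2:-→d3:-→d4:-→d5:-→d6:-→d7:-→d8:-→d9:-→d10:-→d11:-→d12:H0→d13:-→d14:-→d15:-→d16:-→d17:-→d18:-→d19:-→d20:H3 -> H3
  lookup 58.70.86.168: bits 00111010010001100101011010101000 walk d0:-→d1:-→d2:-→d3:-→d4:-→d5:-→d6:-→d7:-→d8:-→d9:-→d10:-→d11:-→d12:-→d13:-→d14:-→d15:-→d16:-→d17:-→d18:-→d19:-→d20:-→d21:-→d22:-→d23:-→d24:-→d25:-→d26:-→d27:-→d28:-→d29:-→d30:-→d31:-→d32:H0 -> H0
  add 116.130.0.0/16 -> H0 at depth 16
  lookup 116.130.33.200: bits 01110100100000100010 walk d0:-→d1:-→d2:-→d3:-→d4:-→d5:-→d6:-→d7:-→d8:-→d9:-→d10:-→d11:-→d12:H0→d13:-→d14:-→d15:-→d16:H0→d17:-→d18:-→d19:-→d20:H3 -> H3
  add 58.70.86.168/32 -> H3 at depth 32
  add 93.224.0.0/12 -> H2 at depth 12
  add 228.128.0.0/9 -> H1 at depth 9
  - 58.70.86.168/32 clear@32
  lookup 116.130.32.0: bits 01110100100000100010 walk d0:-→d1:-→d2:-→d3:-→d4:-→d5:-→d6:-→d7:-→d8:-→d9:-→d10:-→d11:-→d12:H0→d13:-→d14:-→d15:-→d16:H0→d17:-→d18:-→d19:-→d20:H3 -> H3

== LOOKUPS ==
["no-route","no-route","H1","H3","H3","H0","H3","H3"]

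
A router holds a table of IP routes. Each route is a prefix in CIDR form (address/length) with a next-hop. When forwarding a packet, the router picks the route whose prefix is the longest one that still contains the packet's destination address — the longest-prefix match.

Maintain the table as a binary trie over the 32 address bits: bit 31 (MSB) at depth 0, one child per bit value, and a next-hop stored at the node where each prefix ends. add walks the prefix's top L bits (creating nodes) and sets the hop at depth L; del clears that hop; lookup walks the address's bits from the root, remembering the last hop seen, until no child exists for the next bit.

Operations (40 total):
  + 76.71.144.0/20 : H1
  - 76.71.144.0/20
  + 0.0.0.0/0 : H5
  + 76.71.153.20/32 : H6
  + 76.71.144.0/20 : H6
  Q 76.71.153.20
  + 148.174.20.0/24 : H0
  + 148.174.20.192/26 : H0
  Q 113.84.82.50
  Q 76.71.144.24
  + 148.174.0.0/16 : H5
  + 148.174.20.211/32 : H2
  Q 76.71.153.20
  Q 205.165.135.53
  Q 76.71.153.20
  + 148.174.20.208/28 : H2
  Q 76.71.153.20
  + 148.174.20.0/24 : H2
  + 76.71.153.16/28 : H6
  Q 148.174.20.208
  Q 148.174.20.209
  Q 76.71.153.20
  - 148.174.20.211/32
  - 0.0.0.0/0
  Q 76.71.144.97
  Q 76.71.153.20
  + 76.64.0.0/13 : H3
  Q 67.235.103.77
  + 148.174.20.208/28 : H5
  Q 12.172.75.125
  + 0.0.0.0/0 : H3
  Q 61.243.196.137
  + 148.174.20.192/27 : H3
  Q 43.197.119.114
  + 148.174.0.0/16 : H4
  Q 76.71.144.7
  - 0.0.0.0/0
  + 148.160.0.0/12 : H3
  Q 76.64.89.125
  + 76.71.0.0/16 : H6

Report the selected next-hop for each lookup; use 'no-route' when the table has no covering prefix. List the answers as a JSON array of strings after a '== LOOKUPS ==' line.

Apply in order:
  add 76.71.144.0/20 -> H1 at depth 20
  - 76.71.144.0/20 clear@20
  add 0.0.0.0/0 -> H5 at depth 0
  add 76.71.153.20/32 -> H6 at depth 32
  add 76.71.144.0/20 -> H6 at depth 20
  Q 76.71.153.20: descend 01001100010001111001100100010100 ; hops seen [H5,H6,H6] ; pick H6
  add 148.174.20.0/24 -> H0 at depth 24
  add 148.174.20.192/26 -> H0 at depth 26
  Q 113.84.82.50: descend 01 ; hops seen [H5] ; pick H5
  Q 76.71.144.24: descend 01001100010001111001 ; hops seen [H5,H6] ; pick H6
  add 148.174.0.0/16 -> H5 at depth 16
  add 148.174.20.211/32 -> H2 at depth 32
  Q 76.71.153.20: descend 01001100010001111001100100010100 ; hops seen [H5,H6,H6] ; pick H6
  Q 205.165.135.53: descend 1 ; hops seen [H5] ; pick H5
  Q 76.71.153.20: descend 01001100010001111001100100010100 ; hops seen [H5,H6,H6] ; pick H6
  add 148.174.20.208/28 -> H2 at depth 28
  Q 76.71.153.20: descend 01001100010001111001100100010100 ; hops seen [H5,H6,H6] ; pick H6
  add 148.174.20.0/24 -> H2 at depth 24
  add 76.71.153.16/28 -> H6 at depth 28
  Q 148.174.20.208: descend 100101001010111000010100110100 ; hops seen [H5,H5,H2,H0,H2] ; pick H2
  Q 148.174.20.209: descend 100101001010111000010100110100 ; hops seen [H5,H5,H2,H0,H2] ; pick H2
  Q 76.71.153.20: descend 01001100010001111001100100010100 ; hops seen [H5,H6,H6,H6] ; pick H6
  - 148.174.20.211/32 clear@32
  - 0.0.0.0/0 clear@0
  Q 76.71.144.97: descend 01001100010001111001 ; hops seen [H6] ; pick H6
  Q 76.71.153.20: descend 01001100010001111001100100010100 ; hops seen [H6,H6,H6] ; pick H6
  add 76.64.0.0/13 -> H3 at depth 13
  Q 67.235.103.77: descend 0100 ; hops seen [∅] ; pick no-route
  add 148.174.20.208/28 -> H5 at depth 28
  Q 12.172.75.125: descend 0 ; hops seen [∅] ; pick no-route
  add 0.0.0.0/0 -> H3 at depth 0
  Q 61.243.196.137: descend 0 ; hops seen [H3] ; pick H3
  add 148.174.20.192/27 -> H3 at depth 27
  Q 43.197.119.114: descend 0 ; hops seen [H3] ; pick H3
  add 148.174.0.0/16 -> H4 at depth 16
  Q 76.71.144.7: descend 01001100010001111001 ; hops seen [H3,H3,H6] ; pick H6
  - 0.0.0.0/0 clear@0
  add 148.160.0.0/12 -> H3 at depth 12
  Q 76.64.89.125: descend 0100110001000 ; hops seen [H3] ; pick H3
  add 76.71.0.0/16 -> H6 at depth 16

== LOOKUPS ==
["H6","H5","H6","H6","H5","H6","H6","H2","H2","H6","H6","H6","no-route","no-route","H3","H3","H6","H3"]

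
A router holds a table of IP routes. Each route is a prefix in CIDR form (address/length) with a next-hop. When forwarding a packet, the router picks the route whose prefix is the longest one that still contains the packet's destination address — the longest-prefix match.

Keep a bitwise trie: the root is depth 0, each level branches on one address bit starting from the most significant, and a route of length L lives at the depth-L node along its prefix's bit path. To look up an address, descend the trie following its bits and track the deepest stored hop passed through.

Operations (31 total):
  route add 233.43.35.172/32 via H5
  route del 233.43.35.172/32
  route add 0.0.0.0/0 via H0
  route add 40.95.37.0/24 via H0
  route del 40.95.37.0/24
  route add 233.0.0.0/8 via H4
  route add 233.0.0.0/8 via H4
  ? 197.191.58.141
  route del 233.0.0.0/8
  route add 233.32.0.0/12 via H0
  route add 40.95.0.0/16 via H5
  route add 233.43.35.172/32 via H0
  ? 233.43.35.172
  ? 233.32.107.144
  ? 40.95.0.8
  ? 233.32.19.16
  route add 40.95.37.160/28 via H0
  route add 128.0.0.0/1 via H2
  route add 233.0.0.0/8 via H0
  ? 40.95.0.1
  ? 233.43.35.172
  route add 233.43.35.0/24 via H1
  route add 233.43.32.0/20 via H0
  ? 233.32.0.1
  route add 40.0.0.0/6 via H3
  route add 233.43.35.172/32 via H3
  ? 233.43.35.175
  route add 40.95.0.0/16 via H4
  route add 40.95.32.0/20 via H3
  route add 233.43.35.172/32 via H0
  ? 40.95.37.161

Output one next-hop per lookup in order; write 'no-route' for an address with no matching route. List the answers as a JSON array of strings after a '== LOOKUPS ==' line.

Trace:
  add 233.43.35.172/32 -> H5 at depth 32
  - 233.43.35.172/32 clear@32
  add 0.0.0.0/0 -> H0 at depth 0
  add 40.95.37.0/24 -> H0 at depth 24
  - 40.95.37.0/24 clear@24
  add 233.0.0.0/8 -> H4 at depth 8
  add 233.0.0.0/8 -> H4 at depth 8
  lookup 197.191.58.141: bits 11 walk d0:H0→d1:-→d2:- -> H0
  - 233.0.0.0/8 clear@8
  add 233.32.0.0/12 -> H0 at depth 12
  add 40.95.0.0/16 -> H5 at depth 16
  add 233.43.35.172/32 -> H0 at depth 32
  lookup 233.43.35.172: bits 11101001001010110010001110101100 walk d0:H0→d1:-→d2:-→d3:-→d4:-→d5:-→d6:-→d7:-→d8:-→d9:-→d10:-→d11:-→d12:H0→d13:-→d14:-→d15:-→d16:-→d17:-→d18:-→d19:-→d20:-→d21:-→d22:-→d23:-→d24:-→d25:-→d26:-→d27:-→d28:-→d29:-→d30:-→d31:-→d32:H0 -> H0
  lookup 233.32.107.144: bits 111010010010 walk d0:H0→d1:-→d2:-→d3:-→d4:-→d5:-→d6:-→d7:-→d8:-→d9:-→d10:-→d11:-→d12:H0 -> H0
  lookup 40.95.0.8: bits 001010000101111100 walk d0:H0→d1:-→d2:-→d3:-→d4:-→d5:-→d6:-→d7:-→d8:-→d9:-→d10:-→d11:-→d12:-→d13:-→d14:-→d15:-→d16:H5→d17:-→d18:- -> H5
  lookup 233.32.19.16: bits 111010010010 walk d0:H0→d1:-→d2:-→d3:-→d4:-→d5:-→d6:-→d7:-→d8:-→d9:-→d10:-→d11:-→d12:H0 -> H0
  add 40.95.37.160/28 -> H0 at depth 28
  add 128.0.0.0/1 -> H2 at depth 1
  add 233.0.0.0/8 -> H0 at depth 8
  lookup 40.95.0.1: bits 001010000101111100 walk d0:H0→d1:-→d2:-→d3:-→d4:-→d5:-→d6:-→d7:-→d8:-→d9:-→d10:-→d11:-→d12:-→d13:-→d14:-→d15:-→d16:H5→d17:-→d18:- -> H5
  lookup 233.43.35.172: bits 11101001001010110010001110101100 walk d0:H0→d1:H2→d2:-→d3:-→d4:-→d5:-→d6:-→d7:-→d8:H0→d9:-→d10:-→d11:-→d12:H0→d13:-→d14:-→d15:-→d16:-→d17:-→d18:-→d19:-→d20:-→d21:-→d22:-→d23:-→d24:-→d25:-→d26:-→d27:-→d28:-→d29:-→d30:-→d31:-→d32:H0 -> H0
  add 233.43.35.0/24 -> H1 at depth 24
  add 233.43.32.0/20 -> H0 at depth 20
  lookup 233.32.0.1: bits 111010010010 walk d0:H0→d1:H2→d2:-→d3:-→d4:-→d5:-→d6:-→d7:-→d8:H0→d9:-→d10:-→d11:-→d12:H0 -> H0
  add 40.0.0.0/6 -> H3 at depth 6
  add 233.43.35.172/32 -> H3 at depth 32
  lookup 233.43.35.175: bits 111010010010101100100011101011 walk d0:H0→d1:H2→d2:-→d3:-→d4:-→d5:-→d6:-→d7:-→d8:H0→d9:-→d10:-→d11:-→d12:H0→d13:-→d14:-→d15:-→d16:-→d17:-→d18:-→d19:-→d20:H0→d21:-→d22:-→d23:-→d24:H1→d25:-→d26:-→d27:-→d28:-→d29:-→d30:- -> H1
  add 40.95.0.0/16 -> H4 at depth 16
  add 40.95.32.0/20 -> H3 at depth 20
  add 233.43.35.172/32 -> H0 at depth 32
  lookup 40.95.37.161: bits 0010100001011111001001011010 walk d0:H0→d1:-→d2:-→d3:-→d4:-→d5:-→d6:H3→d7:-→d8:-→d9:-→d10:-→d11:-→d12:-→d13:-→d14:-→d15:-→d16:H4→d17:-→d18:-→d19:-→d20:H3→d21:-→d22:-→d23:-→d24:-→d25:-→d26:-→d27:-→d28:H0 -> H0

== LOOKUPS ==
["H0","H0","H0","H5","H0","H5","H0","H0","H1","H0"]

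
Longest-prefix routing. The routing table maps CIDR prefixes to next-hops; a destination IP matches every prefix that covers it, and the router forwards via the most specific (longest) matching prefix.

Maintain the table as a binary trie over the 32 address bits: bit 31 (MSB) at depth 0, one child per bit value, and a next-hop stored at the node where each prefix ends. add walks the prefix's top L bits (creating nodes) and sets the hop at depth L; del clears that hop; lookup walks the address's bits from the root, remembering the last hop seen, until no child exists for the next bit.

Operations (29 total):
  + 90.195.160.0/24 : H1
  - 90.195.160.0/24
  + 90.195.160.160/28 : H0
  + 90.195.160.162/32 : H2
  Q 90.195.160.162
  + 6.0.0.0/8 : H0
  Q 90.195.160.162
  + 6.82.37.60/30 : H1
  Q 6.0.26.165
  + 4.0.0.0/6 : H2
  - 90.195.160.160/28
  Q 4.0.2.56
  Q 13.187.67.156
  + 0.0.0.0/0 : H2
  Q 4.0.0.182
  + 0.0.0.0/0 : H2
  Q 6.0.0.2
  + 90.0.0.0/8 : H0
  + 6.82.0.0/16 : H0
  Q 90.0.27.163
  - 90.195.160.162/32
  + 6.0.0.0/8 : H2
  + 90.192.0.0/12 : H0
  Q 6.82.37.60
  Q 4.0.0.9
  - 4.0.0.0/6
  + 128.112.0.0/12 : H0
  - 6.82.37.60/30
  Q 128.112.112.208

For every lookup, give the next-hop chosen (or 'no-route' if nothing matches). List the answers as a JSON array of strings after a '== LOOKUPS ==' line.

Apply in order:
  add 90.195.160.0/24 -> H1 at depth 24
  - 90.195.160.0/24 clear@24
  add 90.195.160.160/28 -> H0 at depth 28
  add 90.195.160.162/32 -> H2 at depth 32
  Q 90.195.160.162: descend 01011010110000111010000010100010 ; hops seen [H0,H2] ; pick H2
  add 6.0.0.0/8 -> H0 at depth 8
  Q 90.195.160.162: descend 01011010110000111010000010100010 ; hops seen [H0,H2] ; pick H2
  add 6.82.37.60/30 -> H1 at depth 30
  Q 6.0.26.165: descend 000001100 ; hops seen [H0] ; pick H0
  add 4.0.0.0/6 -> H2 at depth 6
  - 90.195.160.160/28 clear@28
  Q 4.0.2.56: descend 000001 ; hops seen [H2] ; pick H2
  Q 13.187.67.156: descend 0000 ; hops seen [∅] ; pick no-route
  add 0.0.0.0/0 -> H2 at depth 0
  Q 4.0.0.182: descend 000001 ; hops seen [H2,H2] ; pick H2
  add 0.0.0.0/0 -> H2 at depth 0
  Q 6.0.0.2: descend 000001100 ; hops seen [H2,H2,H0] ; pick H0
  add 90.0.0.0/8 -> H0 at depth 8
  add 6.82.0.0/16 -> H0 at depth 16
  Q 90.0.27.163: descend 01011010 ; hops seen [H2,H0] ; pick H0
  - 90.195.160.162/32 clear@32
  add 6.0.0.0/8 -> H2 at depth 8
  add 90.192.0.0/12 -> H0 at depth 12
  Q 6.82.37.60: descend 000001100101001000100101001111 ; hops seen [H2,H2,H2,H0,H1] ; pick H1
  Q 4.0.0.9: descend 000001 ; hops seen [H2,H2] ; pick H2
  - 4.0.0.0/6 clear@6
  add 128.112.0.0/12 -> H0 at depth 12
  - 6.82.37.60/30 clear@30
  Q 128.112.112.208: descend 100000000111 ; hops seen [H2,H0] ; pick H0

== LOOKUPS ==
["H2","H2","H0","H2","no-route","H2","H0","H0","H1","H2","H0"]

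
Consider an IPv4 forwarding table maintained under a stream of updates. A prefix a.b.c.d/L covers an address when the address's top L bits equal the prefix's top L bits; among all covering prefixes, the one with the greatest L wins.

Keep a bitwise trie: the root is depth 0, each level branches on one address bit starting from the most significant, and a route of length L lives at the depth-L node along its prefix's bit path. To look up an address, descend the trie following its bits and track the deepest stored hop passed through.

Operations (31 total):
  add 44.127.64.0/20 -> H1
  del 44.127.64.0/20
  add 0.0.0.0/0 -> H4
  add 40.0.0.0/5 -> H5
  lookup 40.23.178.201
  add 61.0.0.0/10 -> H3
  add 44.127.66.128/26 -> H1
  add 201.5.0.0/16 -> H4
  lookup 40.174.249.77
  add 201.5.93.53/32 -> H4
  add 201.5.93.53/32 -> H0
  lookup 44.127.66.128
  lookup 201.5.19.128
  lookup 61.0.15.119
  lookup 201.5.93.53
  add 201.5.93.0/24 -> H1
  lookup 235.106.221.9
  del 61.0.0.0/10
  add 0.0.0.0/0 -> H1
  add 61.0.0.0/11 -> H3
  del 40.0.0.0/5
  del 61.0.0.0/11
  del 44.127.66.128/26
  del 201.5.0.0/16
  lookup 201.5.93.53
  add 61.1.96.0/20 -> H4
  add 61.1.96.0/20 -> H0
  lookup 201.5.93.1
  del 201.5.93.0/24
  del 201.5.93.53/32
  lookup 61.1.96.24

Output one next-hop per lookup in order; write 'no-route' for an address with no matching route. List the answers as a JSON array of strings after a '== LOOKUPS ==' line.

Trace:
  add 44.127.64.0/20 -> H1 at depth 20
  del 44.127.64.0/20 (clear depth 20)
  add 0.0.0.0/0 -> H4 at depth 0
  add 40.0.0.0/5 -> H5 at depth 5
  ? 40.23.178.201  path d0:H4→d1:-→d2:-→d3:-→d4:-→d5:H5  best=H5
  add 61.0.0.0/10 -> H3 at depth 10
  add 44.127.66.128/26 -> H1 at depth 26
  add 201.5.0.0/16 -> H4 at depth 16
  ? 40.174.249.77  path d0:H4→d1:-→d2:-→d3:-→d4:-→d5:H5  best=H5
  add 201.5.93.53/32 -> H4 at depth 32
  add 201.5.93.53/32 -> H0 at depth 32
  ? 44.127.66.128  path d0:H4→d1:-→d2:-→d3:-→d4:-→d5:H5→d6:-→d7:-→d8:-→d9:-→d10:-→d11:-→d12:-→d13:-→d14:-→d15:-→d16:-→d17:-→d18:-→d19:-→d20:-→d21:-→d22:-→d23:-→d24:-→d25:-→d26:H1  best=H1
  ? 201.5.19.128  path d0:H4→d1:-→d2:-→d3:-→d4:-→d5:-→d6:-→d7:-→d8:-→d9:-→d10:-→d11:-→d12:-→d13:-→d14:-→d15:-→d16:H4→d17:-  best=H4
  ? 61.0.15.119  path d0:H4→d1:-→d2:-→d3:-→d4:-→d5:-→d6:-→d7:-→d8:-→d9:-→d10:H3  best=H3
  ? 201.5.93.53  path d0:H4→d1:-→d2:-→d3:-→d4:-→d5:-→d6:-→d7:-→d8:-→d9:-→d10:-→d11:-→d12:-→d13:-→d14:-→d15:-→d16:H4→d17:-→d18:-→d19:-→d20:-→d21:-→d22:-→d23:-→d24:-→d25:-→d26:-→d27:-→d28:-→d29:-→d30:-→d31:-→d32:H0  best=H0
  add 201.5.93.0/24 -> H1 at depth 24
  ? 235.106.221.9  path d0:H4→d1:-→d2:-  best=H4
  del 61.0.0.0/10 (clear depth 10)
  add 0.0.0.0/0 -> H1 at depth 0
  add 61.0.0.0/11 -> H3 at depth 11
  del 40.0.0.0/5 (clear depth 5)
  del 61.0.0.0/11 (clear depth 11)
  del 44.127.66.128/26 (clear depth 26)
  del 201.5.0.0/16 (clear depth 16)
  ? 201.5.93.53  path d0:H1→d1:-→d2:-→d3:-→d4:-→d5:-→d6:-→d7:-→d8:-→d9:-→d10:-→d11:-→d12:-→d13:-→d14:-→d15:-→d16:-→d17:-→d18:-→d19:-→d20:-→d21:-→d22:-→d23:-→d24:H1→d25:-→d26:-→d27:-→d28:-→d29:-→d30:-→d31:-→d32:H0  best=H0
  add 61.1.96.0/20 -> H4 at depth 20
  add 61.1.96.0/20 -> H0 at depth 20
  ? 201.5.93.1  path d0:H1→d1:-→d2:-→d3:-→d4:-→d5:-→d6:-→d7:-→d8:-→d9:-→d10:-→d11:-→d12:-→d13:-→d14:-→d15:-→d16:-→d17:-→d18:-→d19:-→d20:-→d21:-→d22:-→d23:-→d24:H1→d25:-→d26:-  best=H1
  del 201.5.93.0/24 (clear depth 24)
  del 201.5.93.53/32 (clear depth 32)
  ? 61.1.96.24  path d0:H1→d1:-→d2:-→d3:-→d4:-→d5:-→d6:-→d7:-→d8:-→d9:-→d10:-→d11:-→d12:-→d13:-→d14:-→d15:-→d16:-→d17:-→d18:-→d19:-→d20:H0  best=H0

== LOOKUPS ==
["H5","H5","H1","H4","H3","H0","H4","H0","H1","H0"]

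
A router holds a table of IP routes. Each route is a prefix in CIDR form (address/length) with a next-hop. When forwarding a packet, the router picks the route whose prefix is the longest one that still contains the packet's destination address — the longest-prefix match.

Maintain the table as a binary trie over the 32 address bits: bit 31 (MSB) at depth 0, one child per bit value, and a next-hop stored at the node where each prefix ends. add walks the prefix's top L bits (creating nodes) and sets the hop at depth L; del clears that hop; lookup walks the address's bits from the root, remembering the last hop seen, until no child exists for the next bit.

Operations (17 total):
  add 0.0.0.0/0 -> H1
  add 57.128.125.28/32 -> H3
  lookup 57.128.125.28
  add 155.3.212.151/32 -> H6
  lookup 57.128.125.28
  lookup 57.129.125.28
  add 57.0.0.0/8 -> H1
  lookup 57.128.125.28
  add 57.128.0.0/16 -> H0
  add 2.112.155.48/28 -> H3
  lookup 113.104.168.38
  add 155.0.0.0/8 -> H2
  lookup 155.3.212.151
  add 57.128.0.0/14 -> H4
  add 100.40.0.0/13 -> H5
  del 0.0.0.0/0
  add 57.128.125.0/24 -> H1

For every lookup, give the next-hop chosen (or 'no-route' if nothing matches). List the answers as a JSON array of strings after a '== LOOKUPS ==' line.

Trace:
  + 0.0.0.0/0 (H1) depth=0
  + 57.128.125.28/32 (H3) depth=32
  lookup 57.128.125.28: bits 00111001100000000111110100011100 walk d0:H1→d1:-→d2:-→d3:-→d4:-→d5:-→d6:-→d7:-→d8:-→d9:-→d10:-→d11:-→d12:-→d13:-→d14:-→d15:-→d16:-→d17:-→d18:-→d19:-→d20:-→d21:-→d22:-→d23:-→d24:-→d25:-→d26:-→d27:-→d28:-→d29:-→d30:-→d31:-→d32:H3 -> H3
  + 155.3.212.151/32 (H6) depth=32
  lookup 57.128.125.28: bits 00111001100000000111110100011100 walk d0:H1→d1:-→d2:-→d3:-→d4:-→d5:-→d6:-→d7:-→d8:-→d9:-→d10:-→d11:-→d12:-→d13:-→d14:-→d15:-→d16:-→d17:-→d18:-→d19:-→d20:-→d21:-→d22:-→d23:-→d24:-→d25:-→d26:-→d27:-→d28:-→d29:-→d30:-→d31:-→d32:H3 -> H3
  lookup 57.129.125.28: bits 001110011000000 walk d0:H1→d1:-→d2:-→d3:-→d4:-→d5:-→d6:-→d7:-→d8:-→d9:-→d10:-→d11:-→d12:-→d13:-→d14:-→d15:- -> H1
  + 57.0.0.0/8 (H1) depth=8
  lookup 57.128.125.28: bits 00111001100000000111110100011100 walk d0:H1→d1:-→d2:-→d3:-→d4:-→d5:-→d6:-→d7:-→d8:H1→d9:-→d10:-→d11:-→d12:-→d13:-→d14:-→d15:-→d16:-→d17:-→d18:-→d19:-→d20:-→d21:-→d22:-→d23:-→d24:-→d25:-→d26:-→d27:-→d28:-→d29:-→d30:-→d31:-→d32:H3 -> H3
  + 57.128.0.0/16 (H0) depth=16
  + 2.112.155.48/28 (H3) depth=28
  lookup 113.104.168.38: bits 0 walk d0:H1→d1:- -> H1
  + 155.0.0.0/8 (H2) depth=8
  lookup 155.3.212.151: bits 10011011000000111101010010010111 walk d0:H1→d1:-→d2:-→d3:-→d4:-→d5:-→d6:-→d7:-→d8:H2→d9:-→d10:-→d11:-→d12:-→d13:-→d14:-→d15:-→d16:-→d17:-→d18:-→d19:-→d20:-→d21:-→d22:-→d23:-→d24:-→d25:-→d26:-→d27:-→d28:-→d29:-→d30:-→d31:-→d32:H6 -> H6
  + 57.128.0.0/14 (H4) depth=14
  + 100.40.0.0/13 (H5) depth=13
  del 0.0.0.0/0 (clear depth 0)
  + 57.128.125.0/24 (H1) depth=24

== LOOKUPS ==
["H3","H3","H1","H3","H1","H6"]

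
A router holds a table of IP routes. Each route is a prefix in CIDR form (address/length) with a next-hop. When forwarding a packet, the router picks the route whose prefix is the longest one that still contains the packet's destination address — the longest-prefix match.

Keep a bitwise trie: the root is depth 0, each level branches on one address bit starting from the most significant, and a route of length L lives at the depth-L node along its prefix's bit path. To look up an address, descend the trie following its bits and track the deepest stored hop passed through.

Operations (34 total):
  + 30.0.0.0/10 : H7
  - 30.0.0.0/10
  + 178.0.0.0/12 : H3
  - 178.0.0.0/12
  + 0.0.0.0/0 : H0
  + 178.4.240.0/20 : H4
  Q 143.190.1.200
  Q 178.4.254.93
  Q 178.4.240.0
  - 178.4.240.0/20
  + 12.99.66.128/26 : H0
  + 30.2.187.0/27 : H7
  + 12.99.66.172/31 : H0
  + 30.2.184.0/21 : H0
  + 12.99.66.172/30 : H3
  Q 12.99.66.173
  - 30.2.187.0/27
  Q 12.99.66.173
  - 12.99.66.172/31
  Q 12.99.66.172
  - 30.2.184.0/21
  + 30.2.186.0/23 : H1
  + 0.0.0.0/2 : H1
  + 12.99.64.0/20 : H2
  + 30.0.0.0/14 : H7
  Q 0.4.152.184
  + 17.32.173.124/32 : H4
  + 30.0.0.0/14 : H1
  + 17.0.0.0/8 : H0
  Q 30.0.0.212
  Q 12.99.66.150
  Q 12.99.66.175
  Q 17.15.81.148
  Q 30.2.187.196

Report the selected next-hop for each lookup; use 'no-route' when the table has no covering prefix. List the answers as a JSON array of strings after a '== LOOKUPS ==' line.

Apply in order:
  add 30.0.0.0/10 -> H7 at depth 10
  del 30.0.0.0/10 (clear depth 10)
  add 178.0.0.0/12 -> H3 at depth 12
  del 178.0.0.0/12 (clear depth 12)
  add 0.0.0.0/0 -> H0 at depth 0
  add 178.4.240.0/20 -> H4 at depth 20
  lookup 143.190.1.200: bits 10 walk d0:H0→d1:-→d2:- -> H0
  lookup 178.4.254.93: bits 10110010000001001111 walk d0:H0→d1:-→d2:-→d3:-→d4:-→d5:-→d6:-→d7:-→d8:-→d9:-→d10:-→d11:-→d12:-→d13:-→d14:-→d15:-→d16:-→d17:-→d18:-→d19:-→d20:H4 -> H4
  lookup 178.4.240.0: bits 10110010000001001111 walk d0:H0→d1:-→d2:-→d3:-→d4:-→d5:-→d6:-→d7:-→d8:-→d9:-→d10:-→d11:-→d12:-→d13:-→d14:-→d15:-→d16:-→d17:-→d18:-→d19:-→d20:H4 -> H4
  del 178.4.240.0/20 (clear depth 20)
  add 12.99.66.128/26 -> H0 at depth 26
  add 30.2.187.0/27 -> H7 at depth 27
  add 12.99.66.172/31 -> H0 at depth 31
  add 30.2.184.0/21 -> H0 at depth 21
  add 12.99.66.172/30 -> H3 at depth 30
  lookup 12.99.66.173: bits 0000110001100011010000101010110 walk d0:H0→d1:-→d2:-→d3:-→d4:-→d5:-→d6:-→d7:-→d8:-→d9:-→d10:-→d11:-→d12:-→d13:-→d14:-→d15:-→d16:-→d17:-→d18:-→d19:-→d20:-→d21:-→d22:-→d23:-→d24:-→d25:-→d26:H0→d27:-→d28:-→d29:-→d30:H3→d31:H0 -> H0
  del 30.2.187.0/27 (clear depth 27)
  lookup 12.99.66.173: bits 0000110001100011010000101010110 walk d0:H0→d1:-→d2:-→d3:-→d4:-→d5:-→d6:-→d7:-→d8:-→d9:-→d10:-→d11:-→d12:-→d13:-→d14:-→d15:-→d16:-→d17:-→d18:-→d19:-→d20:-→d21:-→d22:-→d23:-→d24:-→d25:-→d26:H0→d27:-→d28:-→d29:-→d30:H3→d31:H0 -> H0
  del 12.99.66.172/31 (clear depth 31)
  lookup 12.99.66.172: bits 0000110001100011010000101010110 walk d0:H0→d1:-→d2:-→d3:-→d4:-→d5:-→d6:-→d7:-→d8:-→d9:-→d10:-→d11:-→d12:-→d13:-→d14:-→d15:-→d16:-→d17:-→d18:-→d19:-→d20:-→d21:-→d22:-→d23:-→d24:-→d25:-→d26:H0→d27:-→d28:-→d29:-→d30:H3→d31:- -> H3
  del 30.2.184.0/21 (clear depth 21)
  add 30.2.186.0/23 -> H1 at depth 23
  add 0.0.0.0/2 -> H1 at depth 2
  add 12.99.64.0/20 -> H2 at depth 20
  add 30.0.0.0/14 -> H7 at depth 14
  lookup 0.4.152.184: bits 0000 walk d0:H0→d1:-→d2:H1→d3:-→d4:- -> H1
  add 17.32.173.124/32 -> H4 at depth 32
  add 30.0.0.0/14 -> H1 at depth 14
  add 17.0.0.0/8 -> H0 at depth 8
  lookup 30.0.0.212: bits 00011110000000 walk d0:H0→d1:-→d2:H1→d3:-→d4:-→d5:-→d6:-→d7:-→d8:-→d9:-→d10:-→d11:-→d12:-→d13:-→d14:H1 -> H1
  lookup 12.99.66.150: bits 00001100011000110100001010 walk d0:H0→d1:-→d2:H1→d3:-→d4:-→d5:-→d6:-→d7:-→d8:-→d9:-→d10:-→d11:-→d12:-→d13:-→d14:-→d15:-→d16:-→d17:-→d18:-→d19:-→d20:H2→d21:-→d22:-→d23:-→d24:-→d25:-→d26:H0 -> H0
  lookup 12.99.66.175: bits 000011000110001101000010101011 walk d0:H0→d1:-→d2:H1→d3:-→d4:-→d5:-→d6:-→d7:-→d8:-→d9:-→d10:-→d11:-→d12:-→d13:-→d14:-→d15:-→d16:-→d17:-→d18:-→d19:-→d20:H2→d21:-→d22:-→d23:-→d24:-→d25:-→d26:H0→d27:-→d28:-→d29:-→d30:H3 -> H3
  lookup 17.15.81.148: bits 0001000100 walk d0:H0→d1:-→d2:H1→d3:-→d4:-→d5:-→d6:-→d7:-→d8:H0→d9:-→d10:- -> H0
  lookup 30.2.187.196: bits 000111100000001010111011 walk d0:H0→d1:-→d2:H1→d3:-→d4:-→d5:-→d6:-→d7:-→d8:-→d9:-→d10:-→d11:-→d12:-→d13:-→d14:H1→d15:-→d16:-→d17:-→d18:-→d19:-→d20:-→d21:-→d22:-→d23:H1→d24:- -> H1

== LOOKUPS ==
["H0","H4","H4","H0","H0","H3","H1","H1","H0","H3","H0","H1"]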